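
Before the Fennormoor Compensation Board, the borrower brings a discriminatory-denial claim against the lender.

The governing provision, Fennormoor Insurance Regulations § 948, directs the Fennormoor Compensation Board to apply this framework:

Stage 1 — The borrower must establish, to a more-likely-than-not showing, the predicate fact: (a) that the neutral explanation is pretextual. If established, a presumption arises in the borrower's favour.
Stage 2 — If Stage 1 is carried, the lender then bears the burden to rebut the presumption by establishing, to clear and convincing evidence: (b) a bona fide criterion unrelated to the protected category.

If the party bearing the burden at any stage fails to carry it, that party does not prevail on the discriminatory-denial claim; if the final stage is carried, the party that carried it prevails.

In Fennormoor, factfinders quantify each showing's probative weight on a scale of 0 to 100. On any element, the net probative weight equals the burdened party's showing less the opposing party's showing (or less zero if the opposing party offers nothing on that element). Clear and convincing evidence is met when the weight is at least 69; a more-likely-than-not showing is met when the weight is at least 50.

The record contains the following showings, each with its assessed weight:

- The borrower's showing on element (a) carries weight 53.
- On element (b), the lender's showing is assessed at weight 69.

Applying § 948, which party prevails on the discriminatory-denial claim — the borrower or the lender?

Stage 1 — burden on borrower; standard: a more-likely-than-not showing (weight is at least 50).
    (a): 53 ≥ 50 [met]
  Stage 1 carried; the burden shifts to the lender.
Stage 2 — burden on lender; standard: clear and convincing evidence (weight is at least 69).
    (b): 69 ≥ 69 [met]
  The lender carries the last stage.
With every stage satisfied, the lender prevails.

lender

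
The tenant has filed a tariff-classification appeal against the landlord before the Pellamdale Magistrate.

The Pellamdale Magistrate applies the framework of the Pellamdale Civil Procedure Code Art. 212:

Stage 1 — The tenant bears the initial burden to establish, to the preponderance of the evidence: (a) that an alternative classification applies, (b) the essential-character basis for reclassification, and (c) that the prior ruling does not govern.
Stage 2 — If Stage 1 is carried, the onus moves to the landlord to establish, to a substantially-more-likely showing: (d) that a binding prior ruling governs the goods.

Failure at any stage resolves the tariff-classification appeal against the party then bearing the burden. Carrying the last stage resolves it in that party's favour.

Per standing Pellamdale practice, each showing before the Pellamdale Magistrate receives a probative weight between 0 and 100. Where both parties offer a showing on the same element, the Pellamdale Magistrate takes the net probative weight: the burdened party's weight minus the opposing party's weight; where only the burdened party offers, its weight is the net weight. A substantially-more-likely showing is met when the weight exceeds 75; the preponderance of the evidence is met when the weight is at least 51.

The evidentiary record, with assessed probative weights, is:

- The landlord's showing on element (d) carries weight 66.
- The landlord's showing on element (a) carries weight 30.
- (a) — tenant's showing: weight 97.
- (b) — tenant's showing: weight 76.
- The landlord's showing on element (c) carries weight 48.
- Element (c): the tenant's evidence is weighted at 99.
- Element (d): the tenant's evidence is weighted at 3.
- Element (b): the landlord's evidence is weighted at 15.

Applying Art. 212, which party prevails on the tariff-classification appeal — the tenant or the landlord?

At Stage 1 the tenant must meet the preponderance of the evidence (weight is at least 51): on (a) the weight is 97 less the opposing 30 gives net 67, ≥ 51, so (a) meets the standard; on (b) the weight is 76 less the opposing 15 gives net 61, which does reach 51, so (b) meets the standard; on (c) the weight is 99 less the opposing 48 gives net 51, which does reach 51, so (c) meets the standard.
  Stage 1 carried; the burden shifts to the landlord.
At Stage 2 the landlord must meet a substantially-more-likely showing (weight exceeds 75): on (d) the weight is 66 less the opposing 3 gives net 63, which does not exceed 75, so (d) does not meet the standard.
  Not every element is met, so the landlord fails to carry Stage 2.
The tenant prevails.

tenant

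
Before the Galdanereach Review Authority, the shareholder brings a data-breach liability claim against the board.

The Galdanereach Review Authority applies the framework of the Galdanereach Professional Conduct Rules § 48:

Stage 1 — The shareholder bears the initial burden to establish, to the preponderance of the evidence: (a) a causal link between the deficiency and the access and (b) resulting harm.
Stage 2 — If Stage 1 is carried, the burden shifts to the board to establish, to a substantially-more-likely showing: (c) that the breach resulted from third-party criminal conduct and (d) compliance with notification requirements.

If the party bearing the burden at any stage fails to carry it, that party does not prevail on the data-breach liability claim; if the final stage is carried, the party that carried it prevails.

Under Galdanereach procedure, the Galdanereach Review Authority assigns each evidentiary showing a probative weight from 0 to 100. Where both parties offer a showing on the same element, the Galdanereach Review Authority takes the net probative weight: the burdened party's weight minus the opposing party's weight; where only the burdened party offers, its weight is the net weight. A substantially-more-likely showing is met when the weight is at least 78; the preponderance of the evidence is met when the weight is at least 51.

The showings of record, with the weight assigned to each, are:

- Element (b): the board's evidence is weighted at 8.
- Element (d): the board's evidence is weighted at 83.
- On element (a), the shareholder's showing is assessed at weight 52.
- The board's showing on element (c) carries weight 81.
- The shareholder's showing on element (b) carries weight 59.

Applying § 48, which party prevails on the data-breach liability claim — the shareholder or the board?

board

Stage 1 — burden on shareholder; standard: the preponderance of the evidence (weight is at least 51).
    (a): 52 ≥ 51 [met]
    (b): 59 − 8 = 51 ≥ 51 [met]
  All elements met. The burden passes to the board.
Stage 2 — burden on board; standard: a substantially-more-likely showing (weight is at least 78).
    (c): 81 ≥ 78 [met]
    (d): 83 ≥ 78 [met]
  Stage 2 carried; the final stage is satisfied.
With every stage satisfied, the board prevails.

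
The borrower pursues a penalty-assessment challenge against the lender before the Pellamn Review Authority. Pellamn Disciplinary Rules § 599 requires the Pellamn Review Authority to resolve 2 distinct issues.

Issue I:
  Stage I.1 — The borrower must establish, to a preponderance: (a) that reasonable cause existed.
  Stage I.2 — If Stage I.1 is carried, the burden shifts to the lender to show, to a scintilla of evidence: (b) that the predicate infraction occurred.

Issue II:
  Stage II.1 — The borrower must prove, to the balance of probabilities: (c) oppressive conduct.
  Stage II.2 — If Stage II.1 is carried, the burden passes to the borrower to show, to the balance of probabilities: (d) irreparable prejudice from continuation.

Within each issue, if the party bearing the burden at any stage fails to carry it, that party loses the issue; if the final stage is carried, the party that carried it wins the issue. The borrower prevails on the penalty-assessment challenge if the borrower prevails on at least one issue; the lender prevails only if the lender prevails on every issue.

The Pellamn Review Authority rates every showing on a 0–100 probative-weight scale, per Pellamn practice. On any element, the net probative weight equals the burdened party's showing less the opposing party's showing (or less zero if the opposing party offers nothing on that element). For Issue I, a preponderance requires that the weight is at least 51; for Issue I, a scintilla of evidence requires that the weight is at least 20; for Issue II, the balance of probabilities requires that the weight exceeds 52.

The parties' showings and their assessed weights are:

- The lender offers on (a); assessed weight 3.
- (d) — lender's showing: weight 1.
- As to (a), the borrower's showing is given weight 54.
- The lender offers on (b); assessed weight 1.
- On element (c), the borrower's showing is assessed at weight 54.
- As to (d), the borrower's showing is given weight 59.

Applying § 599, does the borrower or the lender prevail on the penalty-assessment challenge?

borrower

— Issue I —
At Stage I.1 the borrower must meet a preponderance (weight is at least 51): on (a) the weight is 54 less the opposing 3 gives net 51, which does reach 51, so (a) meets the standard.
  Stage I.1 is satisfied; the onus moves to the lender.
At Stage I.2 the lender must meet a scintilla of evidence (weight is at least 20): on (b) the weight is 1, < 20, so (b) does not meet the standard.
  The lender does not carry Stage I.2.
The analysis ends at Stage I.2; the borrower prevails on this issue.
— Issue II —
Stage II.1 — burden on borrower; standard: the balance of probabilities (weight exceeds 52).
    (c): 54 > 52 [met]
  Stage II.1 carried; the burden remains with the borrower.
Stage II.2 — burden on borrower; standard: the balance of probabilities (weight exceeds 52).
    (d): 59 − 1 = 58 > 52 [met]
  The borrower carries the last stage.
Every stage carried; the borrower prevails on this issue.
Per-issue: Issue I → borrower; Issue II → borrower. The borrower must prevail on at least one issue; overall, the borrower prevails.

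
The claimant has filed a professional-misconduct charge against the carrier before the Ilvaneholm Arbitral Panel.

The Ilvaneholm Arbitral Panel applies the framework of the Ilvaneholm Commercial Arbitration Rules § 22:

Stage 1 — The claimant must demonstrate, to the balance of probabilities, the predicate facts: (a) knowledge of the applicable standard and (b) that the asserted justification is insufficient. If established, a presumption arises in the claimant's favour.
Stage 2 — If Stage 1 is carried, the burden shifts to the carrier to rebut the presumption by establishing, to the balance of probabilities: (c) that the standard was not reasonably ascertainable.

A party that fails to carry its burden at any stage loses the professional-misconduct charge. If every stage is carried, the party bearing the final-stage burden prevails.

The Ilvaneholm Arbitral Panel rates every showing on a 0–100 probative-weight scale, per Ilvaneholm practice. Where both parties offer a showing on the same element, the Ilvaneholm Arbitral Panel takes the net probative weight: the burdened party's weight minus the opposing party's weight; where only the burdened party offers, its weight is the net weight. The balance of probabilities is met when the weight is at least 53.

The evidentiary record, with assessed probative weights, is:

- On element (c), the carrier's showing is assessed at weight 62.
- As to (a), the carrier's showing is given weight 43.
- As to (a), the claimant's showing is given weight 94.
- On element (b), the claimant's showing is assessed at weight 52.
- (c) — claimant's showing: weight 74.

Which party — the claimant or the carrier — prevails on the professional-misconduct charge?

carrier

Stage 1 (claimant, the balance of probabilities, weight is at least 53): (a) net 94−43=51 < 53 — fails; (b) 52 < 53 — fails.
  The claimant does not carry Stage 1.
The carrier prevails.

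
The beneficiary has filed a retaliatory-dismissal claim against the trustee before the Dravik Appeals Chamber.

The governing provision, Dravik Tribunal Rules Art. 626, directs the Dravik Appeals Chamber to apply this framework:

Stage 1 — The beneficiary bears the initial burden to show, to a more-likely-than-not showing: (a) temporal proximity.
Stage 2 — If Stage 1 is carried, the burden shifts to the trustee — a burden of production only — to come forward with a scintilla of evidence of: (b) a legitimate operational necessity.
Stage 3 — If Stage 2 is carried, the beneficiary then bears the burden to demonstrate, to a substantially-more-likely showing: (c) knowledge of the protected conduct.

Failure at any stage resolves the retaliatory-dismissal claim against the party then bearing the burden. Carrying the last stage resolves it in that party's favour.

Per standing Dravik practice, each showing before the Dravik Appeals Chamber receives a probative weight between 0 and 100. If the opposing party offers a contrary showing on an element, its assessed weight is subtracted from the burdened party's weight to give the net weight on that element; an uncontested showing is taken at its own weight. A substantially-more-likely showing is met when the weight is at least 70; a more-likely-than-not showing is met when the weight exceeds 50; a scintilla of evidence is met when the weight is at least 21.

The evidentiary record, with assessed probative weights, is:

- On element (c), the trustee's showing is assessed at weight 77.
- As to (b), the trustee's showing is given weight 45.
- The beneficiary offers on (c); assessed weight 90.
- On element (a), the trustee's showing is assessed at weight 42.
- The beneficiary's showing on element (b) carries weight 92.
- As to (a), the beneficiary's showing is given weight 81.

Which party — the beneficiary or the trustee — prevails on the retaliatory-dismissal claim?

Stage 1 (beneficiary, a more-likely-than-not showing, weight exceeds 50): (a) net 81−42=39 ≤ 50 — fails.
  Not every element is met, so the beneficiary fails to carry Stage 1.
The trustee prevails.

trustee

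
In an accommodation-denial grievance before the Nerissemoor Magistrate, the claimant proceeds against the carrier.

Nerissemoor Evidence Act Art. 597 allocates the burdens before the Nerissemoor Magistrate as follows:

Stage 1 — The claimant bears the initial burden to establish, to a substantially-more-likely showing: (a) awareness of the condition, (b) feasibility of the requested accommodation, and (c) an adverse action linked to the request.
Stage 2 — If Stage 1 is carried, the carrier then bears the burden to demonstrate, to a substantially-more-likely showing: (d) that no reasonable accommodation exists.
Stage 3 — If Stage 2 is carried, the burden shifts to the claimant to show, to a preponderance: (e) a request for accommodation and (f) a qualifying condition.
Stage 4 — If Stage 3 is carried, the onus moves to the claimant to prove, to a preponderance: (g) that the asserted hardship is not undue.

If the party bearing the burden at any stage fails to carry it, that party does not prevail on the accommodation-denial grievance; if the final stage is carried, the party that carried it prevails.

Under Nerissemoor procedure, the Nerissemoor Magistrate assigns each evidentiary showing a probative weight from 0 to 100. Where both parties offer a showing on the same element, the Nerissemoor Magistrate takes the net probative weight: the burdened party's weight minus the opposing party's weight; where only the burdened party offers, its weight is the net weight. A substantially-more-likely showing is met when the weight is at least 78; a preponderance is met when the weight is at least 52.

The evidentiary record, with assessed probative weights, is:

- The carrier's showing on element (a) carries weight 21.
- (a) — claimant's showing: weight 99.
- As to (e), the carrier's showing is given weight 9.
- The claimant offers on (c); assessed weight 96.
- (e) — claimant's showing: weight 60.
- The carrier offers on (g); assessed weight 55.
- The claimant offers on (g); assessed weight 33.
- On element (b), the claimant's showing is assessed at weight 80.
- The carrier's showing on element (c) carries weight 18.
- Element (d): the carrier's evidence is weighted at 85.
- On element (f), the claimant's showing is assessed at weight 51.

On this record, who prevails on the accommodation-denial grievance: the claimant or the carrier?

Stage 1 (claimant, a substantially-more-likely showing, weight is at least 78): (a) net 99−21=78 ≥ 78 — meets; (b) 80 ≥ 78 — meets; (c) net 96−18=78 ≥ 78 — meets.
  Stage 1 carried; the burden shifts to the carrier.
Stage 2 (carrier, a substantially-more-likely showing, weight is at least 78): (d) 85 ≥ 78 — meets.
  All elements met. The burden passes to the claimant.
Stage 3 (claimant, a preponderance, weight is at least 52): (e) net 60−9=51 < 52 — fails; (f) 51 < 52 — fails.
  Stage 3 not carried; the claimant fails its burden.
The carrier prevails.

carrier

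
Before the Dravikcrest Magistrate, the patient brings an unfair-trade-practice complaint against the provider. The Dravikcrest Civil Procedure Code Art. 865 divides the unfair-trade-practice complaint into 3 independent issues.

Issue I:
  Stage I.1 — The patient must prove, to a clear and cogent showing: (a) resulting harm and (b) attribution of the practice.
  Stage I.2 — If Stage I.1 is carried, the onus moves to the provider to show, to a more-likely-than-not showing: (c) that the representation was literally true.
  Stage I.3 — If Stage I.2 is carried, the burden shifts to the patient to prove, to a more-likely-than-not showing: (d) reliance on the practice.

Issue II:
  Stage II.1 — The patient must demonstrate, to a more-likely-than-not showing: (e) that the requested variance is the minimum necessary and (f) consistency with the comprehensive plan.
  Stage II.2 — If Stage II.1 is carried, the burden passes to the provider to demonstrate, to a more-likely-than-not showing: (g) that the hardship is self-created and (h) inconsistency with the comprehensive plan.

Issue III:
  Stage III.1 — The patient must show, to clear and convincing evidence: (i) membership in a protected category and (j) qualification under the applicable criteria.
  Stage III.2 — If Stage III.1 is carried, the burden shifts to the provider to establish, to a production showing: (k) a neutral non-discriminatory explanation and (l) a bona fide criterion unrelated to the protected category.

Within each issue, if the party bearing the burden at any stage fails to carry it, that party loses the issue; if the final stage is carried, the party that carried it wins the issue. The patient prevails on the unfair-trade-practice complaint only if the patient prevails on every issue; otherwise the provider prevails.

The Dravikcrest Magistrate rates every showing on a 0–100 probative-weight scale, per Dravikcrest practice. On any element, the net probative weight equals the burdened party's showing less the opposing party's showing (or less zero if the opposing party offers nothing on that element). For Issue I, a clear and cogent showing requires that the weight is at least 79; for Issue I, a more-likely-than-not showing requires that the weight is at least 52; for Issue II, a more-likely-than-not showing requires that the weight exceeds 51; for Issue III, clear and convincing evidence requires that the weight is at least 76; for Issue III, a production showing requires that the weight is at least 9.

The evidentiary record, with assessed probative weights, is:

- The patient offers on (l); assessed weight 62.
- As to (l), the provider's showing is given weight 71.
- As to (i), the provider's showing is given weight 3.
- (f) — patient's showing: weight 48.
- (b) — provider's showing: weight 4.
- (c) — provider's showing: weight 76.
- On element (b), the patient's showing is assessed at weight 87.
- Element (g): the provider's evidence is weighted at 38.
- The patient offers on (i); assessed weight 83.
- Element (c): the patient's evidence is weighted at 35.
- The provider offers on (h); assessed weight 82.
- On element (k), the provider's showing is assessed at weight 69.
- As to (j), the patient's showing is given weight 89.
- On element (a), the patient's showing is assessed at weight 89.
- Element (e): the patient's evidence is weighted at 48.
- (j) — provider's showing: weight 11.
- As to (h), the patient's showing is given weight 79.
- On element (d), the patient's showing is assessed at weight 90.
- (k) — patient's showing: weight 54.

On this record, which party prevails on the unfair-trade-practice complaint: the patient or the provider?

provider

— Issue I —
At Stage I.1 the patient must meet a clear and cogent showing (weight is at least 79): on (a) the weight is 89, ≥ 79, so (a) meets the standard; on (b) the weight is 87 less the opposing 4 gives net 83, ≥ 79, so (b) meets the standard.
  Stage I.1 carried; the burden shifts to the provider.
At Stage I.2 the provider must meet a more-likely-than-not showing (weight is at least 52): on (c) the weight is 76 less the opposing 35 gives net 41, which does not reach 52, so (c) does not meet the standard.
  The provider does not carry Stage I.2.
The patient prevails on this issue.
— Issue II —
Stage II.1 (patient, a more-likely-than-not showing, weight exceeds 51): (e) 48 ≤ 51 — fails; (f) 48 ≤ 51 — fails.
  Stage II.1 not carried; the patient fails its burden.
The analysis ends at Stage II.1; the provider prevails on this issue.
— Issue III —
At Stage III.1 the patient must meet clear and convincing evidence (weight is at least 76): on (i) the weight is 83 less the opposing 3 gives net 80, ≥ 76, so (i) meets the standard; on (j) the weight is 89 less the opposing 11 gives net 78, ≥ 76, so (j) meets the standard.
  The patient carries Stage III.1; the provider now bears the burden.
At Stage III.2 the provider must meet a production showing (weight is at least 9): on (k) the weight is 69 less the opposing 54 gives net 15, which does reach 9, so (k) meets the standard; on (l) the weight is 71 less the opposing 62 gives net 9, which does reach 9, so (l) meets the standard.
  The provider carries the last stage.
With every stage satisfied, the provider prevails on this issue.
Per-issue: Issue I → patient; Issue II → provider; Issue III → provider. The patient must prevail on every issue; overall, the provider prevails.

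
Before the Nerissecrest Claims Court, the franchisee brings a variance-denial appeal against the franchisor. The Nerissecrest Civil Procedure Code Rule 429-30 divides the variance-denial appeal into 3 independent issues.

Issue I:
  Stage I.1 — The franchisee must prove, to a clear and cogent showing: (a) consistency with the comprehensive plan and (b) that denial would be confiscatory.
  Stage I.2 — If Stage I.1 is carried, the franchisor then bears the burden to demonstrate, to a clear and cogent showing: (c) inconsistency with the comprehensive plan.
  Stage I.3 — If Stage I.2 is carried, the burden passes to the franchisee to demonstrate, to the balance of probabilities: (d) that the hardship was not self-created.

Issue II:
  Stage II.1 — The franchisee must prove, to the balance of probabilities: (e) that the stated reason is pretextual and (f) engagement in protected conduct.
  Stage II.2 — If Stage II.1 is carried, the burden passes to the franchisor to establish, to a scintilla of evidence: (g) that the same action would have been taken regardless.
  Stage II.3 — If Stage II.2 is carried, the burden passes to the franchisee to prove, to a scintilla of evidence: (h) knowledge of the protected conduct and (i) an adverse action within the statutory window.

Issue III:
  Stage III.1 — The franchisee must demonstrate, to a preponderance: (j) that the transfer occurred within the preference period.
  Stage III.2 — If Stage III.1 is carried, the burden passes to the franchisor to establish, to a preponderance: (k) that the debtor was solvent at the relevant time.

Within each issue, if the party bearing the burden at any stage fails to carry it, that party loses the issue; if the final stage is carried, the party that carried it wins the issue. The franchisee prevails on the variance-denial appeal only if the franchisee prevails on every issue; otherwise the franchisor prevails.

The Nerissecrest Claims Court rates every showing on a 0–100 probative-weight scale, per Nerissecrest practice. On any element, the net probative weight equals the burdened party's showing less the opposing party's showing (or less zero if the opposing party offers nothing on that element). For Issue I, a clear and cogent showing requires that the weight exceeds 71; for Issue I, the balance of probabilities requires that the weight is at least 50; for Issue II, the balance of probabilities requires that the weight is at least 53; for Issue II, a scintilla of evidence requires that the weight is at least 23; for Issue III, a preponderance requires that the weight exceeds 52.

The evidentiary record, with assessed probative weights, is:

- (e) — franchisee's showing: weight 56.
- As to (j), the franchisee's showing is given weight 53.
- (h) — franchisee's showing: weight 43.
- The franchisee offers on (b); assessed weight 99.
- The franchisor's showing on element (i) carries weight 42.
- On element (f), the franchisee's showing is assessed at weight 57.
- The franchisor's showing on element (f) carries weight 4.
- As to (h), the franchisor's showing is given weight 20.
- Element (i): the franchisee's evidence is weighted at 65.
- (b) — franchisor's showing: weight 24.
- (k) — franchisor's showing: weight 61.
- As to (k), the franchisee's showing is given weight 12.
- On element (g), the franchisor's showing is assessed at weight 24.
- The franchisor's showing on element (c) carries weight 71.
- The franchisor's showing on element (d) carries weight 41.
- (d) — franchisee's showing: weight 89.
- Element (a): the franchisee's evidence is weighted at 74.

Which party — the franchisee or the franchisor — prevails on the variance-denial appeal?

franchisee

— Issue I —
Stage I.1 (franchisee, a clear and cogent showing, weight exceeds 71): (a) 74 > 71 — meets; (b) net 99−24=75 > 71 — meets.
  All elements met. The burden passes to the franchisor.
Stage I.2 (franchisor, a clear and cogent showing, weight exceeds 71): (c) 71 ≤ 71 — fails.
  The franchisor does not carry Stage I.2.
The analysis ends at Stage I.2; the franchisee prevails on this issue.
— Issue II —
Stage II.1 (franchisee, the balance of probabilities, weight is at least 53): (e) 56 ≥ 53 — meets; (f) net 57−4=53 ≥ 53 — meets.
  Stage II.1 carried; the burden shifts to the franchisor.
Stage II.2 (franchisor, a scintilla of evidence, weight is at least 23): (g) 24 ≥ 23 — meets.
  Stage II.2 carried; the burden shifts to the franchisee.
Stage II.3 (franchisee, a scintilla of evidence, weight is at least 23): (h) net 43−20=23 ≥ 23 — meets; (i) net 65−42=23 ≥ 23 — meets.
  The franchisee carries the last stage.
With every stage satisfied, the franchisee prevails on this issue.
— Issue III —
At Stage III.1 the franchisee must meet a preponderance (weight exceeds 52): on (j) the weight is 53, > 52, so (j) meets the standard.
  The franchisee carries Stage III.1; the franchisor now bears the burden.
At Stage III.2 the franchisor must meet a preponderance (weight exceeds 52): on (k) the weight is 61 less the opposing 12 gives net 49, which does not exceed 52, so (k) does not meet the standard.
  Not every element is met, so the franchisor fails to carry Stage III.2.
The analysis ends at Stage III.2; the franchisee prevails on this issue.
Per-issue: Issue I → franchisee; Issue II → franchisee; Issue III → franchisee. The franchisee must prevail on every issue; overall, the franchisee prevails.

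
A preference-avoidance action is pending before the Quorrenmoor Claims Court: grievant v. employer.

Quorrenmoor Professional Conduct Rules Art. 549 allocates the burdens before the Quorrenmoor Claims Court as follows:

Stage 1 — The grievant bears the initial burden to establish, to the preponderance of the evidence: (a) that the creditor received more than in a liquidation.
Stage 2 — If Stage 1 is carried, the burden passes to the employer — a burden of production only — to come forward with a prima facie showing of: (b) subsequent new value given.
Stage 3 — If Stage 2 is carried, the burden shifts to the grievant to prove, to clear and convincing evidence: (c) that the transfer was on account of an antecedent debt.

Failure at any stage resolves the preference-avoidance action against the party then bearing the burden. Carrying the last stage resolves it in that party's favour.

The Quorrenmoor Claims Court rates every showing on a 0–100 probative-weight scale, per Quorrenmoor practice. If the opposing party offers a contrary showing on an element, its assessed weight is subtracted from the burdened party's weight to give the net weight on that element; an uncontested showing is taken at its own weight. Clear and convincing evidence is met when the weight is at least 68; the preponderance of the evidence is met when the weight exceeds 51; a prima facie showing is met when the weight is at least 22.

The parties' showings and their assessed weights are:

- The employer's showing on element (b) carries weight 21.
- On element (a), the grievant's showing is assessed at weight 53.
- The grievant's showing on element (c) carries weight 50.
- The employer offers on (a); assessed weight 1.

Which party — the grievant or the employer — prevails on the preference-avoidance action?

grievant

Stage 1 — burden on grievant; standard: the preponderance of the evidence (weight exceeds 51).
    (a): 53 − 1 = 52 > 51 [met]
  The grievant carries Stage 1; the employer now bears the burden.
Stage 2 — burden on employer; standard: a prima facie showing (weight is at least 22).
    (b): 21 < 22 [not met]
  Stage 2 not carried; the employer fails its burden.
The grievant prevails.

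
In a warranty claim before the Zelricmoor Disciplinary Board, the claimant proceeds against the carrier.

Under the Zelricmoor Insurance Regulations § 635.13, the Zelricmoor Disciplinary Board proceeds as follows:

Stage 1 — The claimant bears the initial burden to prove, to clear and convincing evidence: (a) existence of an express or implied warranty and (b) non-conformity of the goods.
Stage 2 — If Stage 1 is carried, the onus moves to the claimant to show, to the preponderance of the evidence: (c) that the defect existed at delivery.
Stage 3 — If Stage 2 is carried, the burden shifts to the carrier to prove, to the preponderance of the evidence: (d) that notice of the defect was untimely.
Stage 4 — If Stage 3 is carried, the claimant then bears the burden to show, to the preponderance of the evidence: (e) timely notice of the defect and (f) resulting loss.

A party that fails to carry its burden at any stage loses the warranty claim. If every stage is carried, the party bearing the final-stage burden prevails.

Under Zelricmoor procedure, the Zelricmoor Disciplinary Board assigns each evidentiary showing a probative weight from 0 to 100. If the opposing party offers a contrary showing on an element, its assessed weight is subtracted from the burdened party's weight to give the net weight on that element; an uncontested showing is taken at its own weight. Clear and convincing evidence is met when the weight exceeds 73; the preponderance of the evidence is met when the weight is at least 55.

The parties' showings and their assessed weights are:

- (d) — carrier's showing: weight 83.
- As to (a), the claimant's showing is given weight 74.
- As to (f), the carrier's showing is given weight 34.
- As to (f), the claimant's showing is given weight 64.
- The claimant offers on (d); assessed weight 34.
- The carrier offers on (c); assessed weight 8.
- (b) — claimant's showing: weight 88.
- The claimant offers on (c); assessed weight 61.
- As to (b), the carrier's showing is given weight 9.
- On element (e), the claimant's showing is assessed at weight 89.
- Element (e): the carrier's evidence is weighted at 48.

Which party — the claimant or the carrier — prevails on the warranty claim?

carrier

At Stage 1 the claimant must meet clear and convincing evidence (weight exceeds 73): on (a) the weight is 74, which does exceed 73, so (a) meets the standard; on (b) the weight is 88 less the opposing 9 gives net 79, which does exceed 73, so (b) meets the standard.
  All elements met. The claimant retains the burden for Stage 2.
At Stage 2 the claimant must meet the preponderance of the evidence (weight is at least 55): on (c) the weight is 61 less the opposing 8 gives net 53, < 55, so (c) does not meet the standard.
  Not every element is met, so the claimant fails to carry Stage 2.
The carrier prevails.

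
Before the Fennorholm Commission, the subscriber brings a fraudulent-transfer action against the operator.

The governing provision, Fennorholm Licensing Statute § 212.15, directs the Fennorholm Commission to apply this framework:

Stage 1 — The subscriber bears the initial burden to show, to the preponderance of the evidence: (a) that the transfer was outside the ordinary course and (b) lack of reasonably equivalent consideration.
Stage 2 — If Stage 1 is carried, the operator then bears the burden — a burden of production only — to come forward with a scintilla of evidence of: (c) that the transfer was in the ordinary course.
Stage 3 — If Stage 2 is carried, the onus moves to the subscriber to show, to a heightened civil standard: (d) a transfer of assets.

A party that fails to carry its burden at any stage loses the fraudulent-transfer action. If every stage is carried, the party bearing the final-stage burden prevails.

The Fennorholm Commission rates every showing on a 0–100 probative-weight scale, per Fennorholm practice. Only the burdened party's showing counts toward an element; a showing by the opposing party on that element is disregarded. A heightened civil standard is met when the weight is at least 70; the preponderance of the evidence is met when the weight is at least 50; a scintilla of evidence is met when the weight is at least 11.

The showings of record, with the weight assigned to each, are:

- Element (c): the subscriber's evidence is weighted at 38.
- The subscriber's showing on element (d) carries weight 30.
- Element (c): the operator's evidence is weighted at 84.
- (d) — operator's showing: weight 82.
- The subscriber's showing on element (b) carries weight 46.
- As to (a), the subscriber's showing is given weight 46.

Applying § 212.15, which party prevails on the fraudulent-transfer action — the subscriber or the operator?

At Stage 1 the subscriber must meet the preponderance of the evidence (weight is at least 50): on (a) the weight is 46, < 50, so (a) does not meet the standard; on (b) the weight is 46, which does not reach 50, so (b) does not meet the standard.
  The subscriber does not carry Stage 1.
The analysis ends at Stage 1; the operator prevails.

operator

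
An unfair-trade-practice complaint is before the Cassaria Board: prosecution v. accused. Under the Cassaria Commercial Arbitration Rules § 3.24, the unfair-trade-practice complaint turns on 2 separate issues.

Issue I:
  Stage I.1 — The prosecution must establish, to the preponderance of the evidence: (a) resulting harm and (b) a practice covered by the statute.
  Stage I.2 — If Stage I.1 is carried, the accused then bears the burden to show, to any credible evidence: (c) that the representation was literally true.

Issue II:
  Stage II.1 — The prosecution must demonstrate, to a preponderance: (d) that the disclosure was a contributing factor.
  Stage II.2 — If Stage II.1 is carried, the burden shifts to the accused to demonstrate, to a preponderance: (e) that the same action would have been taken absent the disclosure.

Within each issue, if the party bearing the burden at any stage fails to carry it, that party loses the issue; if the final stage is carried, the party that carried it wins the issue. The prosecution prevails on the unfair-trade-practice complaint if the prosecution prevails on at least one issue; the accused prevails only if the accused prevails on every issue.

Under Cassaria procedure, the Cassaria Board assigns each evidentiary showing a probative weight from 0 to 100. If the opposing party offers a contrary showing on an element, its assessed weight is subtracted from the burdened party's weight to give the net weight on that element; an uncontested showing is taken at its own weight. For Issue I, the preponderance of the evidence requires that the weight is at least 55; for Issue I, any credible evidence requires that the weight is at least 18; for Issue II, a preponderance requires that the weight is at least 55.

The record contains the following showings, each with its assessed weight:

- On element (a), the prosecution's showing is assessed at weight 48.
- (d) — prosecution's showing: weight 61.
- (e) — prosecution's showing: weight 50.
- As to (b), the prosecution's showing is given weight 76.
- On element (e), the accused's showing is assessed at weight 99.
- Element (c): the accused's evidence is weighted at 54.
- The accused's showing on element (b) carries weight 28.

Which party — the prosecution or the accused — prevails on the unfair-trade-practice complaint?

prosecution

— Issue I —
Stage I.1 (prosecution, the preponderance of the evidence, weight is at least 55): (a) 48 < 55 — fails; (b) net 76−28=48 < 55 — fails.
  Stage I.1 not carried; the prosecution fails its burden.
The accused prevails on this issue.
— Issue II —
Stage II.1 (prosecution, a preponderance, weight is at least 55): (d) 61 ≥ 55 — meets.
  The prosecution carries Stage II.1; the accused now bears the burden.
Stage II.2 (accused, a preponderance, weight is at least 55): (e) net 99−50=49 < 55 — fails.
  The accused does not carry Stage II.2.
The analysis ends at Stage II.2; the prosecution prevails on this issue.
Per-issue: Issue I → accused; Issue II → prosecution. The prosecution must prevail on at least one issue; overall, the prosecution prevails.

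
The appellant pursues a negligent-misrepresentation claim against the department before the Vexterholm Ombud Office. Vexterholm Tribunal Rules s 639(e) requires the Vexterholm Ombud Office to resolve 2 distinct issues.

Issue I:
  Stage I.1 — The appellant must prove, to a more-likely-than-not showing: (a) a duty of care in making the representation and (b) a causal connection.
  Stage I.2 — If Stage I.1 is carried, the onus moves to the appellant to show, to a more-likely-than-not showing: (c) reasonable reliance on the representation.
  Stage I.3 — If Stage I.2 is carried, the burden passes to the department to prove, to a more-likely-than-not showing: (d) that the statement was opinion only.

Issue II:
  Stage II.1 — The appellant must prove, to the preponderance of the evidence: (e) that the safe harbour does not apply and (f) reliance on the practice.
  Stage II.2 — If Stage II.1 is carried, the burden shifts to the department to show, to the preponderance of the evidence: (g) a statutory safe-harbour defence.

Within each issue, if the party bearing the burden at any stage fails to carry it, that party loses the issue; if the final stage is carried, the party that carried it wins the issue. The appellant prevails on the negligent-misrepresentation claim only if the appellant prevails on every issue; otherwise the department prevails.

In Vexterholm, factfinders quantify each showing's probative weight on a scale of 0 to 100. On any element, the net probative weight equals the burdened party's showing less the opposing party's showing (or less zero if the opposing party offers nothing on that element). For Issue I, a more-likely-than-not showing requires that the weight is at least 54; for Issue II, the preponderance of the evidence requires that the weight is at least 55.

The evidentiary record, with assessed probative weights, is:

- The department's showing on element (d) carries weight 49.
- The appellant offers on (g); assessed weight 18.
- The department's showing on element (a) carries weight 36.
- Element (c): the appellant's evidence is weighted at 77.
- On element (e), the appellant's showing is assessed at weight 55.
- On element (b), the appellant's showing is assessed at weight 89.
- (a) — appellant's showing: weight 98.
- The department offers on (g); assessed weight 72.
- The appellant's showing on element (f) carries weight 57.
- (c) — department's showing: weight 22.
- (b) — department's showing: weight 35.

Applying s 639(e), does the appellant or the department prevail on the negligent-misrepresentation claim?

appellant

— Issue I —
Stage I.1 (appellant, a more-likely-than-not showing, weight is at least 54): (a) net 98−36=62 ≥ 54 — meets; (b) net 89−35=54 ≥ 54 — meets.
  Stage I.1 carried; the burden remains with the appellant.
Stage I.2 (appellant, a more-likely-than-not showing, weight is at least 54): (c) net 77−22=55 ≥ 54 — meets.
  The appellant carries Stage I.2; the department now bears the burden.
Stage I.3 (department, a more-likely-than-not showing, weight is at least 54): (d) 49 < 54 — fails.
  Stage I.3 not carried; the department fails its burden.
So the appellant prevails on this issue.
— Issue II —
Stage II.1 (appellant, the preponderance of the evidence, weight is at least 55): (e) 55 ≥ 55 — meets; (f) 57 ≥ 55 — meets.
  Stage II.1 carried; the burden shifts to the department.
Stage II.2 (department, the preponderance of the evidence, weight is at least 55): (g) net 72−18=54 < 55 — fails.
  Stage II.2 not carried; the department fails its burden.
So the appellant prevails on this issue.
Per-issue: Issue I → appellant; Issue II → appellant. The appellant must prevail on every issue; overall, the appellant prevails.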